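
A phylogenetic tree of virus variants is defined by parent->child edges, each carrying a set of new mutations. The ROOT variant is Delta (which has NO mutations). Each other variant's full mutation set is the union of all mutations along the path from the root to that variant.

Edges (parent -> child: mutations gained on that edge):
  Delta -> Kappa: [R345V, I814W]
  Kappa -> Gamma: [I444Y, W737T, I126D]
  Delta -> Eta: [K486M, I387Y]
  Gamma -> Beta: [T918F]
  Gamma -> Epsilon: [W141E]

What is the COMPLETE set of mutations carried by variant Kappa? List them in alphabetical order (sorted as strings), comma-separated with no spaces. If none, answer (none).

At Delta: gained [] -> total []
At Kappa: gained ['R345V', 'I814W'] -> total ['I814W', 'R345V']

Answer: I814W,R345V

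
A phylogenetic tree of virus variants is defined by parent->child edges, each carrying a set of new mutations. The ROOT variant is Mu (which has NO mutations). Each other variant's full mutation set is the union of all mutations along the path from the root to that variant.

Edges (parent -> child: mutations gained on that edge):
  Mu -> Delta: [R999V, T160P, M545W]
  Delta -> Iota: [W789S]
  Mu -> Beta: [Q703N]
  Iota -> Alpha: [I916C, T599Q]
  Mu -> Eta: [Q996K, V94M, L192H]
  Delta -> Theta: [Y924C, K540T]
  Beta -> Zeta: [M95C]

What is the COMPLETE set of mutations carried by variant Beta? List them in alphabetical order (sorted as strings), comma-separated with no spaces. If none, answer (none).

Answer: Q703N

Derivation:
At Mu: gained [] -> total []
At Beta: gained ['Q703N'] -> total ['Q703N']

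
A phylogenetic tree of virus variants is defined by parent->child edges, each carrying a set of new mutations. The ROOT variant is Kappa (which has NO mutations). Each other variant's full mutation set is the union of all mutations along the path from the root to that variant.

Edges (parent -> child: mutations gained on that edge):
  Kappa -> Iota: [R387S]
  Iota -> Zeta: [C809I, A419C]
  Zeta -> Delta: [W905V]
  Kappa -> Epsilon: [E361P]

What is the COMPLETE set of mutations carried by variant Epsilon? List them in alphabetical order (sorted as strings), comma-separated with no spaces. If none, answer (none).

Answer: E361P

Derivation:
At Kappa: gained [] -> total []
At Epsilon: gained ['E361P'] -> total ['E361P']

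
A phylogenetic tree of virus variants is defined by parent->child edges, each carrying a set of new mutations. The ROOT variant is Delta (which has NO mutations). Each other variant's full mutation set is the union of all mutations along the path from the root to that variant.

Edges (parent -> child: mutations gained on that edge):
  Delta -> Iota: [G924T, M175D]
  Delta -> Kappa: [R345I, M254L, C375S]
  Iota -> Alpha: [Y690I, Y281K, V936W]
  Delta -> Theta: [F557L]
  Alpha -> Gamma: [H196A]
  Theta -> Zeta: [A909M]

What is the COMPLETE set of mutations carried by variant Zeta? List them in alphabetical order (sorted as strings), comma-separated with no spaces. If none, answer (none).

Answer: A909M,F557L

Derivation:
At Delta: gained [] -> total []
At Theta: gained ['F557L'] -> total ['F557L']
At Zeta: gained ['A909M'] -> total ['A909M', 'F557L']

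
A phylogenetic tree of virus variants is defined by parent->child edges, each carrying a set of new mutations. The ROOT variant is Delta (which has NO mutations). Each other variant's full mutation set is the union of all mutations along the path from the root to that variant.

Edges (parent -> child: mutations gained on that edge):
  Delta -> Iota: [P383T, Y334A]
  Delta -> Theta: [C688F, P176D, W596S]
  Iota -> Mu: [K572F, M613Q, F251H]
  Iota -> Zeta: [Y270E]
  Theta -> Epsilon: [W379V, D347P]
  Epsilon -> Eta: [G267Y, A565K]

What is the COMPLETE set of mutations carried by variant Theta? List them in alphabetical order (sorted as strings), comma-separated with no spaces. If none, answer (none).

At Delta: gained [] -> total []
At Theta: gained ['C688F', 'P176D', 'W596S'] -> total ['C688F', 'P176D', 'W596S']

Answer: C688F,P176D,W596S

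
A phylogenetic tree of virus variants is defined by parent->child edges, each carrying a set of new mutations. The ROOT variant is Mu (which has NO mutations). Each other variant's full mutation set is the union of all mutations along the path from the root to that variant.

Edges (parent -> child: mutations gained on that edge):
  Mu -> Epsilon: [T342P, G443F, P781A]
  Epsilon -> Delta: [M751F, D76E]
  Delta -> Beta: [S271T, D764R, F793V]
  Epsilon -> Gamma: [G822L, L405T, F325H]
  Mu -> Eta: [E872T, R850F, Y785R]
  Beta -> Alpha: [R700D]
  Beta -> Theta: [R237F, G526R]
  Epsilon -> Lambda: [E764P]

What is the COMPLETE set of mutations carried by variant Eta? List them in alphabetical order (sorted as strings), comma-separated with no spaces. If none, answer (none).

At Mu: gained [] -> total []
At Eta: gained ['E872T', 'R850F', 'Y785R'] -> total ['E872T', 'R850F', 'Y785R']

Answer: E872T,R850F,Y785R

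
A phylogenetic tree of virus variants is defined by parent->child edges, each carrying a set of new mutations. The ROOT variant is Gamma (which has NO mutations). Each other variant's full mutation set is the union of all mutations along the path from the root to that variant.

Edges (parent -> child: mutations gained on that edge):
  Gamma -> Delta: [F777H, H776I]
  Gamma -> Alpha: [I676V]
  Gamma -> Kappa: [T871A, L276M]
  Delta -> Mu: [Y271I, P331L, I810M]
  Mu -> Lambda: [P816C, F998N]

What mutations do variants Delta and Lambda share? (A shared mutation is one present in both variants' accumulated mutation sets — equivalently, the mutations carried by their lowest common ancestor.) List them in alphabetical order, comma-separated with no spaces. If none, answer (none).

Accumulating mutations along path to Delta:
  At Gamma: gained [] -> total []
  At Delta: gained ['F777H', 'H776I'] -> total ['F777H', 'H776I']
Mutations(Delta) = ['F777H', 'H776I']
Accumulating mutations along path to Lambda:
  At Gamma: gained [] -> total []
  At Delta: gained ['F777H', 'H776I'] -> total ['F777H', 'H776I']
  At Mu: gained ['Y271I', 'P331L', 'I810M'] -> total ['F777H', 'H776I', 'I810M', 'P331L', 'Y271I']
  At Lambda: gained ['P816C', 'F998N'] -> total ['F777H', 'F998N', 'H776I', 'I810M', 'P331L', 'P816C', 'Y271I']
Mutations(Lambda) = ['F777H', 'F998N', 'H776I', 'I810M', 'P331L', 'P816C', 'Y271I']
Intersection: ['F777H', 'H776I'] ∩ ['F777H', 'F998N', 'H776I', 'I810M', 'P331L', 'P816C', 'Y271I'] = ['F777H', 'H776I']

Answer: F777H,H776I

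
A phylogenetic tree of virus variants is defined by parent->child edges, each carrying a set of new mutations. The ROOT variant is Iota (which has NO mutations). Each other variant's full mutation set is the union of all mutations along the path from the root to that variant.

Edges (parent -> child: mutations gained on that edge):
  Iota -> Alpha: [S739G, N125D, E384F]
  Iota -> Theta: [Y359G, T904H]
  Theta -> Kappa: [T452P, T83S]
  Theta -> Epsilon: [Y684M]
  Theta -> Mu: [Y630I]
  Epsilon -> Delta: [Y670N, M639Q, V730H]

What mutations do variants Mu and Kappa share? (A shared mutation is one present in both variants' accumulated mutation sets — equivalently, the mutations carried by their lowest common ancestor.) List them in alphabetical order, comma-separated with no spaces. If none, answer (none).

Accumulating mutations along path to Mu:
  At Iota: gained [] -> total []
  At Theta: gained ['Y359G', 'T904H'] -> total ['T904H', 'Y359G']
  At Mu: gained ['Y630I'] -> total ['T904H', 'Y359G', 'Y630I']
Mutations(Mu) = ['T904H', 'Y359G', 'Y630I']
Accumulating mutations along path to Kappa:
  At Iota: gained [] -> total []
  At Theta: gained ['Y359G', 'T904H'] -> total ['T904H', 'Y359G']
  At Kappa: gained ['T452P', 'T83S'] -> total ['T452P', 'T83S', 'T904H', 'Y359G']
Mutations(Kappa) = ['T452P', 'T83S', 'T904H', 'Y359G']
Intersection: ['T904H', 'Y359G', 'Y630I'] ∩ ['T452P', 'T83S', 'T904H', 'Y359G'] = ['T904H', 'Y359G']

Answer: T904H,Y359G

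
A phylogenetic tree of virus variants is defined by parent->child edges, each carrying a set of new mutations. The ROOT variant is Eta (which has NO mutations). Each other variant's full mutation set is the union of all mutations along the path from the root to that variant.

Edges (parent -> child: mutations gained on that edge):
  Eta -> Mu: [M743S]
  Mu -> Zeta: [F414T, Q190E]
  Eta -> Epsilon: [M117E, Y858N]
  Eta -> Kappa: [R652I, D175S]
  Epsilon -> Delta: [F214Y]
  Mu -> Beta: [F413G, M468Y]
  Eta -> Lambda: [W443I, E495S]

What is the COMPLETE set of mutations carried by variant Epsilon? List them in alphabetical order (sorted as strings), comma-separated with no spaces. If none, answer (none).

Answer: M117E,Y858N

Derivation:
At Eta: gained [] -> total []
At Epsilon: gained ['M117E', 'Y858N'] -> total ['M117E', 'Y858N']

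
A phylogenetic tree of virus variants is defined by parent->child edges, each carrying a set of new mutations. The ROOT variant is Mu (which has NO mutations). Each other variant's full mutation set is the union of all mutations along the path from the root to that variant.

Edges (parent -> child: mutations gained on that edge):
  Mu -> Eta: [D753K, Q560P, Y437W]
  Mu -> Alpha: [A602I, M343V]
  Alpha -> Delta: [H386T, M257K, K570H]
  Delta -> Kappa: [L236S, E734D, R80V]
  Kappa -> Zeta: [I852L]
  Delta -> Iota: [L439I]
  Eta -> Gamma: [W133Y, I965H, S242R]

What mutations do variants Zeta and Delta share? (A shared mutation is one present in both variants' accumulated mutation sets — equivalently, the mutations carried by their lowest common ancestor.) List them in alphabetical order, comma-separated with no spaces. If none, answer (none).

Answer: A602I,H386T,K570H,M257K,M343V

Derivation:
Accumulating mutations along path to Zeta:
  At Mu: gained [] -> total []
  At Alpha: gained ['A602I', 'M343V'] -> total ['A602I', 'M343V']
  At Delta: gained ['H386T', 'M257K', 'K570H'] -> total ['A602I', 'H386T', 'K570H', 'M257K', 'M343V']
  At Kappa: gained ['L236S', 'E734D', 'R80V'] -> total ['A602I', 'E734D', 'H386T', 'K570H', 'L236S', 'M257K', 'M343V', 'R80V']
  At Zeta: gained ['I852L'] -> total ['A602I', 'E734D', 'H386T', 'I852L', 'K570H', 'L236S', 'M257K', 'M343V', 'R80V']
Mutations(Zeta) = ['A602I', 'E734D', 'H386T', 'I852L', 'K570H', 'L236S', 'M257K', 'M343V', 'R80V']
Accumulating mutations along path to Delta:
  At Mu: gained [] -> total []
  At Alpha: gained ['A602I', 'M343V'] -> total ['A602I', 'M343V']
  At Delta: gained ['H386T', 'M257K', 'K570H'] -> total ['A602I', 'H386T', 'K570H', 'M257K', 'M343V']
Mutations(Delta) = ['A602I', 'H386T', 'K570H', 'M257K', 'M343V']
Intersection: ['A602I', 'E734D', 'H386T', 'I852L', 'K570H', 'L236S', 'M257K', 'M343V', 'R80V'] ∩ ['A602I', 'H386T', 'K570H', 'M257K', 'M343V'] = ['A602I', 'H386T', 'K570H', 'M257K', 'M343V']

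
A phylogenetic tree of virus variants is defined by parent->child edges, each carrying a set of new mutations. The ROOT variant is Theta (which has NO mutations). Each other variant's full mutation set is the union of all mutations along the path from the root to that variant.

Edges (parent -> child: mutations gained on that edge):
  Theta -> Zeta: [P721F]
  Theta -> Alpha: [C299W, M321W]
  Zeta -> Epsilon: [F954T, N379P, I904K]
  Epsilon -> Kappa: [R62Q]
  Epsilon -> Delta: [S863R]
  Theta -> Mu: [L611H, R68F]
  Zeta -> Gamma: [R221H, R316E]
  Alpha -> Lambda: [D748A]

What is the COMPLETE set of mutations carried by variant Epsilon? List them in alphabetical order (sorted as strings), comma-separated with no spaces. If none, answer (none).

At Theta: gained [] -> total []
At Zeta: gained ['P721F'] -> total ['P721F']
At Epsilon: gained ['F954T', 'N379P', 'I904K'] -> total ['F954T', 'I904K', 'N379P', 'P721F']

Answer: F954T,I904K,N379P,P721F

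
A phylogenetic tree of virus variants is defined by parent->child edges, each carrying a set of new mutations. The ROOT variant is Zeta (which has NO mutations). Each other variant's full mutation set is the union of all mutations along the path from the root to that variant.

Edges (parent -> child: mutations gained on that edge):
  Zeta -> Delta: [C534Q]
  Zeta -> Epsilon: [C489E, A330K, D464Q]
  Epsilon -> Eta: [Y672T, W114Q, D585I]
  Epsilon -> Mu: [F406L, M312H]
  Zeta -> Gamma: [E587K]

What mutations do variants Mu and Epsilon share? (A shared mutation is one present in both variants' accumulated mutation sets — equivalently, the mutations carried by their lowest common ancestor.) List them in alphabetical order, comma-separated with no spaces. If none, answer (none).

Answer: A330K,C489E,D464Q

Derivation:
Accumulating mutations along path to Mu:
  At Zeta: gained [] -> total []
  At Epsilon: gained ['C489E', 'A330K', 'D464Q'] -> total ['A330K', 'C489E', 'D464Q']
  At Mu: gained ['F406L', 'M312H'] -> total ['A330K', 'C489E', 'D464Q', 'F406L', 'M312H']
Mutations(Mu) = ['A330K', 'C489E', 'D464Q', 'F406L', 'M312H']
Accumulating mutations along path to Epsilon:
  At Zeta: gained [] -> total []
  At Epsilon: gained ['C489E', 'A330K', 'D464Q'] -> total ['A330K', 'C489E', 'D464Q']
Mutations(Epsilon) = ['A330K', 'C489E', 'D464Q']
Intersection: ['A330K', 'C489E', 'D464Q', 'F406L', 'M312H'] ∩ ['A330K', 'C489E', 'D464Q'] = ['A330K', 'C489E', 'D464Q']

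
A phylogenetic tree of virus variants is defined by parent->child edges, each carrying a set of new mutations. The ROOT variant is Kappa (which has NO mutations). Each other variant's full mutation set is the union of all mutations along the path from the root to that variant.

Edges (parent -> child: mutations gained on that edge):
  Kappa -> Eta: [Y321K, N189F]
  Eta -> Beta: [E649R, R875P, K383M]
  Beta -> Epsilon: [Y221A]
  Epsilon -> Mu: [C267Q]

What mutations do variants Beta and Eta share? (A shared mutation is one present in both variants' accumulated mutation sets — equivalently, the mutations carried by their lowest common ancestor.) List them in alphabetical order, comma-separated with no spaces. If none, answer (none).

Answer: N189F,Y321K

Derivation:
Accumulating mutations along path to Beta:
  At Kappa: gained [] -> total []
  At Eta: gained ['Y321K', 'N189F'] -> total ['N189F', 'Y321K']
  At Beta: gained ['E649R', 'R875P', 'K383M'] -> total ['E649R', 'K383M', 'N189F', 'R875P', 'Y321K']
Mutations(Beta) = ['E649R', 'K383M', 'N189F', 'R875P', 'Y321K']
Accumulating mutations along path to Eta:
  At Kappa: gained [] -> total []
  At Eta: gained ['Y321K', 'N189F'] -> total ['N189F', 'Y321K']
Mutations(Eta) = ['N189F', 'Y321K']
Intersection: ['E649R', 'K383M', 'N189F', 'R875P', 'Y321K'] ∩ ['N189F', 'Y321K'] = ['N189F', 'Y321K']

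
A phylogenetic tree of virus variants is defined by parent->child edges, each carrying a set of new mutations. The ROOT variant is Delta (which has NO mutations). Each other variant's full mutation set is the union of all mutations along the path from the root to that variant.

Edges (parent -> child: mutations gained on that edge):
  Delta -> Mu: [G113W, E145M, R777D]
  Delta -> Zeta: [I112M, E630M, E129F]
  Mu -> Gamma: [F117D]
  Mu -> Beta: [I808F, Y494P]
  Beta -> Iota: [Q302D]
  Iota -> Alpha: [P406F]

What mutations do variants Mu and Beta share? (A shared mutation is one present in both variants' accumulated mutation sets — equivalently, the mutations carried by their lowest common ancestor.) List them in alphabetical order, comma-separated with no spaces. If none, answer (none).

Accumulating mutations along path to Mu:
  At Delta: gained [] -> total []
  At Mu: gained ['G113W', 'E145M', 'R777D'] -> total ['E145M', 'G113W', 'R777D']
Mutations(Mu) = ['E145M', 'G113W', 'R777D']
Accumulating mutations along path to Beta:
  At Delta: gained [] -> total []
  At Mu: gained ['G113W', 'E145M', 'R777D'] -> total ['E145M', 'G113W', 'R777D']
  At Beta: gained ['I808F', 'Y494P'] -> total ['E145M', 'G113W', 'I808F', 'R777D', 'Y494P']
Mutations(Beta) = ['E145M', 'G113W', 'I808F', 'R777D', 'Y494P']
Intersection: ['E145M', 'G113W', 'R777D'] ∩ ['E145M', 'G113W', 'I808F', 'R777D', 'Y494P'] = ['E145M', 'G113W', 'R777D']

Answer: E145M,G113W,R777D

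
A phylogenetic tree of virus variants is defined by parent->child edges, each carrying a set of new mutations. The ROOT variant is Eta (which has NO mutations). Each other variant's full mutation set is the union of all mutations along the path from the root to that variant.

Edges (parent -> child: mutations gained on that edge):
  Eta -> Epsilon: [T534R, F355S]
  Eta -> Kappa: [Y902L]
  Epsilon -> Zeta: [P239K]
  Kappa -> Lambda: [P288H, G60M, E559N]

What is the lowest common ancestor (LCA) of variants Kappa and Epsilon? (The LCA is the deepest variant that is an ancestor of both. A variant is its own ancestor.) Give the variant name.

Path from root to Kappa: Eta -> Kappa
  ancestors of Kappa: {Eta, Kappa}
Path from root to Epsilon: Eta -> Epsilon
  ancestors of Epsilon: {Eta, Epsilon}
Common ancestors: {Eta}
Walk up from Epsilon: Epsilon (not in ancestors of Kappa), Eta (in ancestors of Kappa)
Deepest common ancestor (LCA) = Eta

Answer: Eta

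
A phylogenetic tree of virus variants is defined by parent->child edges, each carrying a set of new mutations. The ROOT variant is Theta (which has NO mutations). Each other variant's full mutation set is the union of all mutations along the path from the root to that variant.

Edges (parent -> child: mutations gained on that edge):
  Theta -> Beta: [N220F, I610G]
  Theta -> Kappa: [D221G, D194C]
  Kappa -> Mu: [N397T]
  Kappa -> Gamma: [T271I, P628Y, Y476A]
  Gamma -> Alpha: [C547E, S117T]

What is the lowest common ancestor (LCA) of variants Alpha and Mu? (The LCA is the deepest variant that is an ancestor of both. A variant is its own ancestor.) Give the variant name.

Answer: Kappa

Derivation:
Path from root to Alpha: Theta -> Kappa -> Gamma -> Alpha
  ancestors of Alpha: {Theta, Kappa, Gamma, Alpha}
Path from root to Mu: Theta -> Kappa -> Mu
  ancestors of Mu: {Theta, Kappa, Mu}
Common ancestors: {Theta, Kappa}
Walk up from Mu: Mu (not in ancestors of Alpha), Kappa (in ancestors of Alpha), Theta (in ancestors of Alpha)
Deepest common ancestor (LCA) = Kappa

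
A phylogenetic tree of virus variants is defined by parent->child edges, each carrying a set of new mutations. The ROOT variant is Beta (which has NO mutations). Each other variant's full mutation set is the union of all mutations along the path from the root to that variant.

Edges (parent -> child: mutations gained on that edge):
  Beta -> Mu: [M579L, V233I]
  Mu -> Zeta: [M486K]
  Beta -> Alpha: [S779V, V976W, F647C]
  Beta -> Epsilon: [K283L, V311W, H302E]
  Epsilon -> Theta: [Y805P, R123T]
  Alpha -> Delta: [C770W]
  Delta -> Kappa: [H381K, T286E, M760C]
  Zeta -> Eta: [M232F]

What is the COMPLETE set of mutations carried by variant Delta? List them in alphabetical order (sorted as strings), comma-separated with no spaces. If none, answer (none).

At Beta: gained [] -> total []
At Alpha: gained ['S779V', 'V976W', 'F647C'] -> total ['F647C', 'S779V', 'V976W']
At Delta: gained ['C770W'] -> total ['C770W', 'F647C', 'S779V', 'V976W']

Answer: C770W,F647C,S779V,V976W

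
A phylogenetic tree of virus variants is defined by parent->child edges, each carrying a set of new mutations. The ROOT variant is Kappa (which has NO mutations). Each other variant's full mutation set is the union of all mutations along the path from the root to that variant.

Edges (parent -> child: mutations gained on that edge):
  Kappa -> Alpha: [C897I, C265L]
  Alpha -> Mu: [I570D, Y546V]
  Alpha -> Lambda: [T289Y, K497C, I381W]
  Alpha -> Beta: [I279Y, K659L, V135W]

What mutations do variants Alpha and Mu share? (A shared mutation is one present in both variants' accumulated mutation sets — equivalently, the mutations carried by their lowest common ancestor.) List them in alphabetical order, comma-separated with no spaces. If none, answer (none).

Accumulating mutations along path to Alpha:
  At Kappa: gained [] -> total []
  At Alpha: gained ['C897I', 'C265L'] -> total ['C265L', 'C897I']
Mutations(Alpha) = ['C265L', 'C897I']
Accumulating mutations along path to Mu:
  At Kappa: gained [] -> total []
  At Alpha: gained ['C897I', 'C265L'] -> total ['C265L', 'C897I']
  At Mu: gained ['I570D', 'Y546V'] -> total ['C265L', 'C897I', 'I570D', 'Y546V']
Mutations(Mu) = ['C265L', 'C897I', 'I570D', 'Y546V']
Intersection: ['C265L', 'C897I'] ∩ ['C265L', 'C897I', 'I570D', 'Y546V'] = ['C265L', 'C897I']

Answer: C265L,C897I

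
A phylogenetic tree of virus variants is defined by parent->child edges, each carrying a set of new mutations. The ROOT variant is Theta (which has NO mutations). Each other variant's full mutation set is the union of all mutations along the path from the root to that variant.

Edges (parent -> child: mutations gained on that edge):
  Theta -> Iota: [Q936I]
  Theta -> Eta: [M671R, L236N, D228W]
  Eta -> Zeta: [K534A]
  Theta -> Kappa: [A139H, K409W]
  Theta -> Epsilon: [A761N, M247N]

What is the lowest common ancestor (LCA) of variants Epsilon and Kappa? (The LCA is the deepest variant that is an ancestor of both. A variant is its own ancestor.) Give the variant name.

Answer: Theta

Derivation:
Path from root to Epsilon: Theta -> Epsilon
  ancestors of Epsilon: {Theta, Epsilon}
Path from root to Kappa: Theta -> Kappa
  ancestors of Kappa: {Theta, Kappa}
Common ancestors: {Theta}
Walk up from Kappa: Kappa (not in ancestors of Epsilon), Theta (in ancestors of Epsilon)
Deepest common ancestor (LCA) = Theta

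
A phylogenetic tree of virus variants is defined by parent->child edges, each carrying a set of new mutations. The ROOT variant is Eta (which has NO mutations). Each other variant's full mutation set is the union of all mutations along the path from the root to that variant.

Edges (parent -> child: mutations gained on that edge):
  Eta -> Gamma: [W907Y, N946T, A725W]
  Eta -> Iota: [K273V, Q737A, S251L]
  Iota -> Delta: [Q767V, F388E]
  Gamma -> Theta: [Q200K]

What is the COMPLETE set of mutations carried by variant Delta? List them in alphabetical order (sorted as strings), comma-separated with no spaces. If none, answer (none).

Answer: F388E,K273V,Q737A,Q767V,S251L

Derivation:
At Eta: gained [] -> total []
At Iota: gained ['K273V', 'Q737A', 'S251L'] -> total ['K273V', 'Q737A', 'S251L']
At Delta: gained ['Q767V', 'F388E'] -> total ['F388E', 'K273V', 'Q737A', 'Q767V', 'S251L']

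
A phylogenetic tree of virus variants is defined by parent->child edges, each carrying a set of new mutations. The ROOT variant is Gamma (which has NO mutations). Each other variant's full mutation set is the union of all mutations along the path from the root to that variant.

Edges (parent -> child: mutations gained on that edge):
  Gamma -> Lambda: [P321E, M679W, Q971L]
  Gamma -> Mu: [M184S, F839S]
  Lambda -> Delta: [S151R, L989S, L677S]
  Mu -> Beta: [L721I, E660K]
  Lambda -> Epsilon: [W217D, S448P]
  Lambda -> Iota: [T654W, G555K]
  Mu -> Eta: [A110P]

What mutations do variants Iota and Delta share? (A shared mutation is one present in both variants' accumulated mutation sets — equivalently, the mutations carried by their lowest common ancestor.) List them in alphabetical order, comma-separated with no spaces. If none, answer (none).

Accumulating mutations along path to Iota:
  At Gamma: gained [] -> total []
  At Lambda: gained ['P321E', 'M679W', 'Q971L'] -> total ['M679W', 'P321E', 'Q971L']
  At Iota: gained ['T654W', 'G555K'] -> total ['G555K', 'M679W', 'P321E', 'Q971L', 'T654W']
Mutations(Iota) = ['G555K', 'M679W', 'P321E', 'Q971L', 'T654W']
Accumulating mutations along path to Delta:
  At Gamma: gained [] -> total []
  At Lambda: gained ['P321E', 'M679W', 'Q971L'] -> total ['M679W', 'P321E', 'Q971L']
  At Delta: gained ['S151R', 'L989S', 'L677S'] -> total ['L677S', 'L989S', 'M679W', 'P321E', 'Q971L', 'S151R']
Mutations(Delta) = ['L677S', 'L989S', 'M679W', 'P321E', 'Q971L', 'S151R']
Intersection: ['G555K', 'M679W', 'P321E', 'Q971L', 'T654W'] ∩ ['L677S', 'L989S', 'M679W', 'P321E', 'Q971L', 'S151R'] = ['M679W', 'P321E', 'Q971L']

Answer: M679W,P321E,Q971L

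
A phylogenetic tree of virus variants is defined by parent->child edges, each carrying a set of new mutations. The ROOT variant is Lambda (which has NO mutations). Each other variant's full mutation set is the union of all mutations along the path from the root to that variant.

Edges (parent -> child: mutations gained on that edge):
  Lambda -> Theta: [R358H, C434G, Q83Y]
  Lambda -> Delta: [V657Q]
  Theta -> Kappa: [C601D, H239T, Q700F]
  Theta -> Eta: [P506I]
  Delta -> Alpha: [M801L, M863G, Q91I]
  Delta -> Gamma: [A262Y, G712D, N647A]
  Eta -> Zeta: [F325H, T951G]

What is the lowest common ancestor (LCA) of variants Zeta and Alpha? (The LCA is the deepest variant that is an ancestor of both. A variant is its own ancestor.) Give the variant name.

Answer: Lambda

Derivation:
Path from root to Zeta: Lambda -> Theta -> Eta -> Zeta
  ancestors of Zeta: {Lambda, Theta, Eta, Zeta}
Path from root to Alpha: Lambda -> Delta -> Alpha
  ancestors of Alpha: {Lambda, Delta, Alpha}
Common ancestors: {Lambda}
Walk up from Alpha: Alpha (not in ancestors of Zeta), Delta (not in ancestors of Zeta), Lambda (in ancestors of Zeta)
Deepest common ancestor (LCA) = Lambda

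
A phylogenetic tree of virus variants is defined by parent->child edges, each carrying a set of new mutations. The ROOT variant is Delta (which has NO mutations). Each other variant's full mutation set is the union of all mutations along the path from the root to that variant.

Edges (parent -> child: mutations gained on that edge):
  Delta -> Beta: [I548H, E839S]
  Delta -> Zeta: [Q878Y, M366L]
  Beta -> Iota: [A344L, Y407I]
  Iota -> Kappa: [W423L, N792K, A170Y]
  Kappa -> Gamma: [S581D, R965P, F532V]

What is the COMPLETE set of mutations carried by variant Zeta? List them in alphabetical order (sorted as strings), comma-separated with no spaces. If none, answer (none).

At Delta: gained [] -> total []
At Zeta: gained ['Q878Y', 'M366L'] -> total ['M366L', 'Q878Y']

Answer: M366L,Q878Y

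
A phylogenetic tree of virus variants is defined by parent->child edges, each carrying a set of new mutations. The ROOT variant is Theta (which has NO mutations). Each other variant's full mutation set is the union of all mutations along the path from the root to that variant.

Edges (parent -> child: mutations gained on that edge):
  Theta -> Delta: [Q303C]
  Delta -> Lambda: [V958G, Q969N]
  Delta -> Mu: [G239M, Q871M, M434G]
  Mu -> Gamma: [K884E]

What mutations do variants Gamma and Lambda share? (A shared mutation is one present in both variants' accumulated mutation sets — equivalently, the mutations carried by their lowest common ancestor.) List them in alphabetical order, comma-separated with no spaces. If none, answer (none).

Accumulating mutations along path to Gamma:
  At Theta: gained [] -> total []
  At Delta: gained ['Q303C'] -> total ['Q303C']
  At Mu: gained ['G239M', 'Q871M', 'M434G'] -> total ['G239M', 'M434G', 'Q303C', 'Q871M']
  At Gamma: gained ['K884E'] -> total ['G239M', 'K884E', 'M434G', 'Q303C', 'Q871M']
Mutations(Gamma) = ['G239M', 'K884E', 'M434G', 'Q303C', 'Q871M']
Accumulating mutations along path to Lambda:
  At Theta: gained [] -> total []
  At Delta: gained ['Q303C'] -> total ['Q303C']
  At Lambda: gained ['V958G', 'Q969N'] -> total ['Q303C', 'Q969N', 'V958G']
Mutations(Lambda) = ['Q303C', 'Q969N', 'V958G']
Intersection: ['G239M', 'K884E', 'M434G', 'Q303C', 'Q871M'] ∩ ['Q303C', 'Q969N', 'V958G'] = ['Q303C']

Answer: Q303C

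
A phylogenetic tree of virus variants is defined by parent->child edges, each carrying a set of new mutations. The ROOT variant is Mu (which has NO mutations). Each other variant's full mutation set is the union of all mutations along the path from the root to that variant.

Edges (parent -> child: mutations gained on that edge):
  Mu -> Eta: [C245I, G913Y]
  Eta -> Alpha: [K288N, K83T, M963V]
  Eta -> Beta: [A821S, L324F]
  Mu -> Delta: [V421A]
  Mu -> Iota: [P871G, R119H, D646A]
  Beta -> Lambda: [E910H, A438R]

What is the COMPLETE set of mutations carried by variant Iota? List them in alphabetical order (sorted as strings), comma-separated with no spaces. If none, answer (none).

At Mu: gained [] -> total []
At Iota: gained ['P871G', 'R119H', 'D646A'] -> total ['D646A', 'P871G', 'R119H']

Answer: D646A,P871G,R119H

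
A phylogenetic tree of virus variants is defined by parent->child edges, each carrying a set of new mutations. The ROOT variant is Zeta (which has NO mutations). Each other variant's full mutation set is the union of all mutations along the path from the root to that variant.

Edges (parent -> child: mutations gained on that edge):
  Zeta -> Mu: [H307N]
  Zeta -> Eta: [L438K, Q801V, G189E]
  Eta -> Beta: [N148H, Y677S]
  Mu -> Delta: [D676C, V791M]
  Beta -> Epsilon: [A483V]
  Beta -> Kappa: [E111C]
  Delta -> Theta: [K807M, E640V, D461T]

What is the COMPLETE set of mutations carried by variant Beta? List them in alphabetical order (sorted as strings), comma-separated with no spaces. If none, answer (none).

Answer: G189E,L438K,N148H,Q801V,Y677S

Derivation:
At Zeta: gained [] -> total []
At Eta: gained ['L438K', 'Q801V', 'G189E'] -> total ['G189E', 'L438K', 'Q801V']
At Beta: gained ['N148H', 'Y677S'] -> total ['G189E', 'L438K', 'N148H', 'Q801V', 'Y677S']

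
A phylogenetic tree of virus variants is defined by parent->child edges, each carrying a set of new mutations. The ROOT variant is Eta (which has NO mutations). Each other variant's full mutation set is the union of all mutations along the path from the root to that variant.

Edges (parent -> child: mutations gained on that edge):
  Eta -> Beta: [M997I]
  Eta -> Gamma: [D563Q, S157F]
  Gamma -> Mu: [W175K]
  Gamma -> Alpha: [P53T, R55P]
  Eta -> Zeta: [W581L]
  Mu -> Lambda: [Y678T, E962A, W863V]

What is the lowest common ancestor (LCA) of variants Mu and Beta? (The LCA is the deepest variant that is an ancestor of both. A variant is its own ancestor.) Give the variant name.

Path from root to Mu: Eta -> Gamma -> Mu
  ancestors of Mu: {Eta, Gamma, Mu}
Path from root to Beta: Eta -> Beta
  ancestors of Beta: {Eta, Beta}
Common ancestors: {Eta}
Walk up from Beta: Beta (not in ancestors of Mu), Eta (in ancestors of Mu)
Deepest common ancestor (LCA) = Eta

Answer: Eta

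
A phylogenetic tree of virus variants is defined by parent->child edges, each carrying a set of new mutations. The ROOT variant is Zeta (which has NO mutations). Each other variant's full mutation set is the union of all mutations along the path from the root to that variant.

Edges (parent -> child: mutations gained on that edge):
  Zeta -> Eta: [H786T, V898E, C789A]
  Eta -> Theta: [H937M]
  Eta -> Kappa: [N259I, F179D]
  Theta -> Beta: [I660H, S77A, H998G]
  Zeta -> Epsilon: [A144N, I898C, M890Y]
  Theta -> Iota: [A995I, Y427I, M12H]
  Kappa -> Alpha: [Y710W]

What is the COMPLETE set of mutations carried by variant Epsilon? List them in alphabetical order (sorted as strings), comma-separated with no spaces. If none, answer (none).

Answer: A144N,I898C,M890Y

Derivation:
At Zeta: gained [] -> total []
At Epsilon: gained ['A144N', 'I898C', 'M890Y'] -> total ['A144N', 'I898C', 'M890Y']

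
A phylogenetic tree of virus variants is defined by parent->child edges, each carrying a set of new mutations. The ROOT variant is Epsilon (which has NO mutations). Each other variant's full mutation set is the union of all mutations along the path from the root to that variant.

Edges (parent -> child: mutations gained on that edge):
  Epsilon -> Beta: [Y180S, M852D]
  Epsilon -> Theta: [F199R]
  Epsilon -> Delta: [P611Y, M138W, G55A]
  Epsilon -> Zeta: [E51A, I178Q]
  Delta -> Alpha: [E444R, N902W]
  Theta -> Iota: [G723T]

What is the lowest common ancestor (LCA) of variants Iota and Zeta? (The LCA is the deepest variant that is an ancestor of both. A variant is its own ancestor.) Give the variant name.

Path from root to Iota: Epsilon -> Theta -> Iota
  ancestors of Iota: {Epsilon, Theta, Iota}
Path from root to Zeta: Epsilon -> Zeta
  ancestors of Zeta: {Epsilon, Zeta}
Common ancestors: {Epsilon}
Walk up from Zeta: Zeta (not in ancestors of Iota), Epsilon (in ancestors of Iota)
Deepest common ancestor (LCA) = Epsilon

Answer: Epsilon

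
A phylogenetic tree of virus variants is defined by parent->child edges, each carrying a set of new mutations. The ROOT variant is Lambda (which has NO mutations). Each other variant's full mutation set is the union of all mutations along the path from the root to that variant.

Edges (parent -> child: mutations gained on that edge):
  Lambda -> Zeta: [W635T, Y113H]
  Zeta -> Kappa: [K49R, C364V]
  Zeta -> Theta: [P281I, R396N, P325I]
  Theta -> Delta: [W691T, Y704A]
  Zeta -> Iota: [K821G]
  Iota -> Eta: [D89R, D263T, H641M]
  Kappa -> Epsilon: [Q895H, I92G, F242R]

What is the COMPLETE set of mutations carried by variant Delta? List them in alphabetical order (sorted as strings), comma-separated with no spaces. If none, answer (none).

At Lambda: gained [] -> total []
At Zeta: gained ['W635T', 'Y113H'] -> total ['W635T', 'Y113H']
At Theta: gained ['P281I', 'R396N', 'P325I'] -> total ['P281I', 'P325I', 'R396N', 'W635T', 'Y113H']
At Delta: gained ['W691T', 'Y704A'] -> total ['P281I', 'P325I', 'R396N', 'W635T', 'W691T', 'Y113H', 'Y704A']

Answer: P281I,P325I,R396N,W635T,W691T,Y113H,Y704A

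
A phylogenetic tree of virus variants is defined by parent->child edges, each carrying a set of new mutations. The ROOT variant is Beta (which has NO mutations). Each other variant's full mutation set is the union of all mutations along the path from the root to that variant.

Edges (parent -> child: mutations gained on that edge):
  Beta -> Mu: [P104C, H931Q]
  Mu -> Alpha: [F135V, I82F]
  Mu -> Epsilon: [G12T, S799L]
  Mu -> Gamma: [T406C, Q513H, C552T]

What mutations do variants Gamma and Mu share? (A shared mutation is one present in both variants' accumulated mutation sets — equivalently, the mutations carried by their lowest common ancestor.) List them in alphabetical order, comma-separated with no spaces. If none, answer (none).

Accumulating mutations along path to Gamma:
  At Beta: gained [] -> total []
  At Mu: gained ['P104C', 'H931Q'] -> total ['H931Q', 'P104C']
  At Gamma: gained ['T406C', 'Q513H', 'C552T'] -> total ['C552T', 'H931Q', 'P104C', 'Q513H', 'T406C']
Mutations(Gamma) = ['C552T', 'H931Q', 'P104C', 'Q513H', 'T406C']
Accumulating mutations along path to Mu:
  At Beta: gained [] -> total []
  At Mu: gained ['P104C', 'H931Q'] -> total ['H931Q', 'P104C']
Mutations(Mu) = ['H931Q', 'P104C']
Intersection: ['C552T', 'H931Q', 'P104C', 'Q513H', 'T406C'] ∩ ['H931Q', 'P104C'] = ['H931Q', 'P104C']

Answer: H931Q,P104C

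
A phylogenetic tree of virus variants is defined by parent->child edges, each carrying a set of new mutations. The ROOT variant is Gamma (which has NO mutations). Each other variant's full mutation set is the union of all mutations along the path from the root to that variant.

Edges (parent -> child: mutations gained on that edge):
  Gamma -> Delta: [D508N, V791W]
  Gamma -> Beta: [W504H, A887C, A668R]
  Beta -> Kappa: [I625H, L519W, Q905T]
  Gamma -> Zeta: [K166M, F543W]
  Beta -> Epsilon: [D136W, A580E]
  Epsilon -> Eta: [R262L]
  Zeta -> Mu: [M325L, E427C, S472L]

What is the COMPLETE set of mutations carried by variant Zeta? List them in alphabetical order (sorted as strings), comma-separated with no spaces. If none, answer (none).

Answer: F543W,K166M

Derivation:
At Gamma: gained [] -> total []
At Zeta: gained ['K166M', 'F543W'] -> total ['F543W', 'K166M']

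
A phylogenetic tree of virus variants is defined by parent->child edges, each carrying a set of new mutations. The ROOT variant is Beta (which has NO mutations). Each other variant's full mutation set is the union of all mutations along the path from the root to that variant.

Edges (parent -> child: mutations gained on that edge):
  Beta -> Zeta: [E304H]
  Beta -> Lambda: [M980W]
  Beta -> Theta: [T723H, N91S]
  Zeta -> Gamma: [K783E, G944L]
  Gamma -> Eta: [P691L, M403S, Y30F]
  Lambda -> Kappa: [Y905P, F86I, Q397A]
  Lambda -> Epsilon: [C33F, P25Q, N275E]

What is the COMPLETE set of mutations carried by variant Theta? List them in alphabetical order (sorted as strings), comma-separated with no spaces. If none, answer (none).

Answer: N91S,T723H

Derivation:
At Beta: gained [] -> total []
At Theta: gained ['T723H', 'N91S'] -> total ['N91S', 'T723H']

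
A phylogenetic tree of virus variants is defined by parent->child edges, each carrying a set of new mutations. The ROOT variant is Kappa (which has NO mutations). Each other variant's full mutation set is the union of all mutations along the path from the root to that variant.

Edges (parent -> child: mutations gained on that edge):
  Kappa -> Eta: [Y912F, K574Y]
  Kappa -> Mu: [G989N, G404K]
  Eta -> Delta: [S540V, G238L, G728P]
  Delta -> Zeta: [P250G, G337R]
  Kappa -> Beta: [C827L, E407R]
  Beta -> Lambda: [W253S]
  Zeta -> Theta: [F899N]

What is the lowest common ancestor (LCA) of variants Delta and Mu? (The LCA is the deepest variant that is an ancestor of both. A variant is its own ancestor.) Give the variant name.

Answer: Kappa

Derivation:
Path from root to Delta: Kappa -> Eta -> Delta
  ancestors of Delta: {Kappa, Eta, Delta}
Path from root to Mu: Kappa -> Mu
  ancestors of Mu: {Kappa, Mu}
Common ancestors: {Kappa}
Walk up from Mu: Mu (not in ancestors of Delta), Kappa (in ancestors of Delta)
Deepest common ancestor (LCA) = Kappa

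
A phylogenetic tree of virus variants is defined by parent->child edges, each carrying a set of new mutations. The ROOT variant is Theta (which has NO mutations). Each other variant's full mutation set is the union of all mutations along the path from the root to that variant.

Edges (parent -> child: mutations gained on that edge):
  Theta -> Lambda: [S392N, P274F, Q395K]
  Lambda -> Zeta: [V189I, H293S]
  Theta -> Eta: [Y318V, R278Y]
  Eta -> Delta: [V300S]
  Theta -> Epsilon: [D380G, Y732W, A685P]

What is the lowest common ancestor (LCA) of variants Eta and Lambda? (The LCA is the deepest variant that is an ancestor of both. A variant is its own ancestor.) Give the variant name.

Answer: Theta

Derivation:
Path from root to Eta: Theta -> Eta
  ancestors of Eta: {Theta, Eta}
Path from root to Lambda: Theta -> Lambda
  ancestors of Lambda: {Theta, Lambda}
Common ancestors: {Theta}
Walk up from Lambda: Lambda (not in ancestors of Eta), Theta (in ancestors of Eta)
Deepest common ancestor (LCA) = Theta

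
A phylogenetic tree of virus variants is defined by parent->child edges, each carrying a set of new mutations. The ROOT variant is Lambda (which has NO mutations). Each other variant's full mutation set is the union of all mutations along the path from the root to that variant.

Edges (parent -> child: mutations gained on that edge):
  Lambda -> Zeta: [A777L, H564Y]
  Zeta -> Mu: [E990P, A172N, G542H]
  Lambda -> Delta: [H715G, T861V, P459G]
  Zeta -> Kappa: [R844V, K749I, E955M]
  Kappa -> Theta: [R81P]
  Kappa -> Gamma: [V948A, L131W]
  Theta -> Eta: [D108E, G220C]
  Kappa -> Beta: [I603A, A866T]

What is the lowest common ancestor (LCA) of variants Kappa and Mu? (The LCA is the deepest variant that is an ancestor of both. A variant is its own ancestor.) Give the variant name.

Path from root to Kappa: Lambda -> Zeta -> Kappa
  ancestors of Kappa: {Lambda, Zeta, Kappa}
Path from root to Mu: Lambda -> Zeta -> Mu
  ancestors of Mu: {Lambda, Zeta, Mu}
Common ancestors: {Lambda, Zeta}
Walk up from Mu: Mu (not in ancestors of Kappa), Zeta (in ancestors of Kappa), Lambda (in ancestors of Kappa)
Deepest common ancestor (LCA) = Zeta

Answer: Zeta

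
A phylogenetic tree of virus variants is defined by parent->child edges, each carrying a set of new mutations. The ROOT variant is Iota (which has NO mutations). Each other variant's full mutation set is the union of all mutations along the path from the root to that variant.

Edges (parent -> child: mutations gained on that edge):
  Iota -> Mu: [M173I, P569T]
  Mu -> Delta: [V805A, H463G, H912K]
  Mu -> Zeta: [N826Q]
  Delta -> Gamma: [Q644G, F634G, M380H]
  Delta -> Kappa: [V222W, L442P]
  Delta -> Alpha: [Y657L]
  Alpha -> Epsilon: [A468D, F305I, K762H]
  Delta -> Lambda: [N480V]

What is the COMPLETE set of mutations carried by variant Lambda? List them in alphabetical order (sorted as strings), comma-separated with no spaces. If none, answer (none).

Answer: H463G,H912K,M173I,N480V,P569T,V805A

Derivation:
At Iota: gained [] -> total []
At Mu: gained ['M173I', 'P569T'] -> total ['M173I', 'P569T']
At Delta: gained ['V805A', 'H463G', 'H912K'] -> total ['H463G', 'H912K', 'M173I', 'P569T', 'V805A']
At Lambda: gained ['N480V'] -> total ['H463G', 'H912K', 'M173I', 'N480V', 'P569T', 'V805A']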